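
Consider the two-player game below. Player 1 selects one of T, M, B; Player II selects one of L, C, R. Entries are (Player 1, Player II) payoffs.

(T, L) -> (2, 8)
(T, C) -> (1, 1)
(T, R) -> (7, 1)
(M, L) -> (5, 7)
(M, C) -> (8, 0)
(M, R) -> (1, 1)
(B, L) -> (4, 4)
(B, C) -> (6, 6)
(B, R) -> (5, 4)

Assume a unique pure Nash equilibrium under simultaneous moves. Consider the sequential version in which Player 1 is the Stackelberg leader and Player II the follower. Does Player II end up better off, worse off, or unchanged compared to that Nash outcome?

Backward induction with Player 1 moving first.
- T: Player II compares 8, 1, 1 and picks L; Player 1 would get 2.
- M: Player II compares 7, 0, 1 and picks L; Player 1 would get 5.
- B: Player II compares 4, 6, 4 and picks C; Player 1 would get 6.
Maximizing over 2, 5, 6, Player 1 chooses B. Subgame-perfect outcome: (B, C) with payoffs (6, 6).
Under simultaneous play:
Player 1's best replies: L→M; C→M; R→T.
Player II's best replies: T→L; M→L; B→C.
The unique mutual best reply is (M, L), giving (5, 7).
Player II earns 6 sequentially versus 7 at the Nash outcome: worse off.

worse off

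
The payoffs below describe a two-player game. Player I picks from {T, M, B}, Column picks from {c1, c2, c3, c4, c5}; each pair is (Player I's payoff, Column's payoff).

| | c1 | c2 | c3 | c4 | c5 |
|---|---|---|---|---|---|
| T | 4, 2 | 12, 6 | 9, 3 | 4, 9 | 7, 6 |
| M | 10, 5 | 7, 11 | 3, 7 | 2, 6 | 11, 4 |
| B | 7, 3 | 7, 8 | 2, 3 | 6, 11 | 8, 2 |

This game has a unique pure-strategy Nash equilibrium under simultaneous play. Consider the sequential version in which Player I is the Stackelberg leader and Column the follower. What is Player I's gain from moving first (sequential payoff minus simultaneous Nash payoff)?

Column best-responds to each possible Player I move:
- T: Column compares 2, 6, 3, 9, 6 and picks c4; Player I would get 4.
- M: Column compares 5, 11, 7, 6, 4 and picks c2; Player I would get 7.
- B: Column compares 3, 8, 3, 11, 2 and picks c4; Player I would get 6.
Player I's induced payoffs are 4, 7, 6, so Player I commits to M. Subgame-perfect outcome: (M, c2) with payoffs (7, 11).
For the simultaneous game, intersect best replies.
Player I's best replies: c1→M; c2→T; c3→T; c4→B; c5→M.
Column's best replies: T→c4; M→c2; B→c4.
Only (B, c4) has each player best-responding; Nash payoffs (6, 11).
Player I's commitment gain: 7 − 6 = 1.

1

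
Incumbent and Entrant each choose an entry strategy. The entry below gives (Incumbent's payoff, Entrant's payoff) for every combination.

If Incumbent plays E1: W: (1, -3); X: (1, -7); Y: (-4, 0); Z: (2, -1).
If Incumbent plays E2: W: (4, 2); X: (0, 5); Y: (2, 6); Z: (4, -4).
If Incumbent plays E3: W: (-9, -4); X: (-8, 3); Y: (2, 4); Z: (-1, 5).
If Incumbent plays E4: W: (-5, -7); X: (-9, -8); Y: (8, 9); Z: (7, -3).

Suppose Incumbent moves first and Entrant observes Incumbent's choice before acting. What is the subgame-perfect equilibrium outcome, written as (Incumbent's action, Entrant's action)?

(E4, Y)

Solve by backward induction (Incumbent leads).
- E1: BR = Y, leader payoff -4.
- E2: BR = Y, leader payoff 2.
- E3: BR = Z, leader payoff -1.
- E4: BR = Y, leader payoff 8.
Maximizing over -4, 2, -1, 8, Incumbent chooses E4. Subgame-perfect outcome: (E4, Y) with payoffs (8, 9).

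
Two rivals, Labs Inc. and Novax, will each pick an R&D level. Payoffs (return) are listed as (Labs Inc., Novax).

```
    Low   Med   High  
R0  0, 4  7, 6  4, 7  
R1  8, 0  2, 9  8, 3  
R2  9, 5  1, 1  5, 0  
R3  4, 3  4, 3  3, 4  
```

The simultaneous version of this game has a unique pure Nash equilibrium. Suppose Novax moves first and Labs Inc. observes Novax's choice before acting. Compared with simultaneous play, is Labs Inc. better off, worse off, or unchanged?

Work backward from Labs Inc.'s decision.
- Low: Labs Inc. compares 0, 8, 9, 4 and picks R2; Novax would get 5.
- Med: Labs Inc. compares 7, 2, 1, 4 and picks R0; Novax would get 6.
- High: Labs Inc. compares 4, 8, 5, 3 and picks R1; Novax would get 3.
Novax's induced payoffs are 5, 6, 3, so Novax commits to Med. Subgame-perfect outcome: (R0, Med) with payoffs (7, 6).
For the simultaneous game, intersect best replies.
Labs Inc.'s best replies: Low→R2; Med→R0; High→R1.
Novax's best replies: R0→High; R1→Med; R2→Low; R3→High.
The unique mutual best reply is (R2, Low), giving (9, 5).
Labs Inc. earns 7 sequentially versus 9 at the Nash outcome: worse off.

worse off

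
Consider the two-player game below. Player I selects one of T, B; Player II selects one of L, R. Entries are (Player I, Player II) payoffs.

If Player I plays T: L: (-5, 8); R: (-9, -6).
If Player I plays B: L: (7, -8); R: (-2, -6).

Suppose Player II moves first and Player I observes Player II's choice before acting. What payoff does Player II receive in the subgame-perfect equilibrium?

-6

Backward induction with Player II moving first.
- L → Player I plays B (best of -5, 7); Player II gets -8.
- R → Player I plays B (best of -9, -2); Player II gets -6.
Player II's induced payoffs are -8, -6, so Player II commits to R. Subgame-perfect outcome: (B, R) with payoffs (-2, -6).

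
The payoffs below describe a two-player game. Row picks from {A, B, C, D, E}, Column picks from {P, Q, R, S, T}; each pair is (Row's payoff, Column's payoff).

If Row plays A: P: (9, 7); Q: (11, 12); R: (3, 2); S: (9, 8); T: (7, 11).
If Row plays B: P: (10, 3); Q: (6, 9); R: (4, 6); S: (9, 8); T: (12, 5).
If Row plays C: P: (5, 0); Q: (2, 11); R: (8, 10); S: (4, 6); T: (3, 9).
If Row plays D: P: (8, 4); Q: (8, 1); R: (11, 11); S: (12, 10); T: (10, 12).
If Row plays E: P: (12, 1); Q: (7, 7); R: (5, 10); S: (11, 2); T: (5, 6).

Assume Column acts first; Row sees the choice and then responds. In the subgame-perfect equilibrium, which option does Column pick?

Q

Backward induction with Column moving first.
- P: Row compares 9, 10, 5, 8, 12 and picks E; Column would get 1.
- Q: Row compares 11, 6, 2, 8, 7 and picks A; Column would get 12.
- R: Row compares 3, 4, 8, 11, 5 and picks D; Column would get 11.
- S: Row compares 9, 9, 4, 12, 11 and picks D; Column would get 10.
- T: Row compares 7, 12, 3, 10, 5 and picks B; Column would get 5.
Among 1, 12, 11, 10, 5, the best is 12 at Q. Subgame-perfect outcome: (A, Q) with payoffs (11, 12).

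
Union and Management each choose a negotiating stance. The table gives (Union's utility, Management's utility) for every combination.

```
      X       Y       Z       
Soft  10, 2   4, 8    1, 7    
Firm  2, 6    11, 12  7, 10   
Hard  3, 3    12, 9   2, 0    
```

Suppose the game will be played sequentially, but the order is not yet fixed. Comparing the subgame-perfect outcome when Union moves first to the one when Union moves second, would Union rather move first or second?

first

If Union leads: Management's best replies are Soft→Y, Firm→Y, Hard→Y; Union's induced payoffs 4, 11, 12; outcome (Hard, Y), payoffs (12, 9).
If Management leads: Union's best replies are X→Soft, Y→Hard, Z→Firm; Management's induced payoffs 2, 9, 10; outcome (Firm, Z), payoffs (7, 10).
Union gets 12 moving first and 7 moving second, so Union prefers to move first.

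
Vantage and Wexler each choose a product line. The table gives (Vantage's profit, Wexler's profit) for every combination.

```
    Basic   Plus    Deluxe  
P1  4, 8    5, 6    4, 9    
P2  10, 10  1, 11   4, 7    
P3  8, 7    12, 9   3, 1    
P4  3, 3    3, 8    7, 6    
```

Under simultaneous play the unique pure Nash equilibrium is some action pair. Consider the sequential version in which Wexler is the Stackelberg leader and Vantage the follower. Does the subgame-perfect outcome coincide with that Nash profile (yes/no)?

Work backward from Vantage's decision.
- Basic: BR = P2, leader payoff 10.
- Plus: BR = P3, leader payoff 9.
- Deluxe: BR = P4, leader payoff 6.
Maximizing over 10, 9, 6, Wexler chooses Basic. Subgame-perfect outcome: (P2, Basic) with payoffs (10, 10).
For the simultaneous game, intersect best replies.
Vantage's best replies: Basic→P2; Plus→P3; Deluxe→P4.
Wexler's best replies: P1→Deluxe; P2→Plus; P3→Plus; P4→Plus.
Only (P3, Plus) has each player best-responding; Nash payoffs (12, 9).
Sequential outcome (P2, Basic) differs from the Nash profile (P3, Plus).

no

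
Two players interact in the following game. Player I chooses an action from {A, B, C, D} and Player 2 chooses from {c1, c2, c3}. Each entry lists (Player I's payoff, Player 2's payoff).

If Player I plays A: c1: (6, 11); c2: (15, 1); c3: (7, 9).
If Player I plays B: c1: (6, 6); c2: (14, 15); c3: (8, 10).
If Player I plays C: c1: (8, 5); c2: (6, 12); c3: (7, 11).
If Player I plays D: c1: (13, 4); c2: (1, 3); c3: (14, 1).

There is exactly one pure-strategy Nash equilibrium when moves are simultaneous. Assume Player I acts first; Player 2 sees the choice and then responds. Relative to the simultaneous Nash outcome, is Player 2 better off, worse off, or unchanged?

better off

Work backward from Player 2's decision.
- A → Player 2 plays c1 (best of 11, 1, 9); Player I gets 6.
- B → Player 2 plays c2 (best of 6, 15, 10); Player I gets 14.
- C → Player 2 plays c2 (best of 5, 12, 11); Player I gets 6.
- D → Player 2 plays c1 (best of 4, 3, 1); Player I gets 13.
Among 6, 14, 6, 13, the best is 14 at B. Subgame-perfect outcome: (B, c2) with payoffs (14, 15).
Now find the simultaneous Nash equilibrium.
Player I's best replies: c1→D; c2→A; c3→D.
Player 2's best replies: A→c1; B→c2; C→c2; D→c1.
Only (D, c1) has each player best-responding; Nash payoffs (13, 4).
Player 2 earns 15 sequentially versus 4 at the Nash outcome: better off.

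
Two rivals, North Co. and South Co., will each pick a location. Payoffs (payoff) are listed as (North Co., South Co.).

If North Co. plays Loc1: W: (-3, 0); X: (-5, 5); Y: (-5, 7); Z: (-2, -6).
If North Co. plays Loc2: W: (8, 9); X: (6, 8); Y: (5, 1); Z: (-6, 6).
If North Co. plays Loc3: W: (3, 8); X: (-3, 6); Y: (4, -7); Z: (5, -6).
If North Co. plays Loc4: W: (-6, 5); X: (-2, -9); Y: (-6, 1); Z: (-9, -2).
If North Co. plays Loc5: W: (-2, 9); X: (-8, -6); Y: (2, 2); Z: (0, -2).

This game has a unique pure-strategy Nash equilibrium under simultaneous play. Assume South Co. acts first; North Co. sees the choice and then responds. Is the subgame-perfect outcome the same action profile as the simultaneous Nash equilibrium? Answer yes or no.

Work backward from North Co.'s decision.
- W → North Co. plays Loc2 (best of -3, 8, 3, -6, -2); South Co. gets 9.
- X → North Co. plays Loc2 (best of -5, 6, -3, -2, -8); South Co. gets 8.
- Y → North Co. plays Loc2 (best of -5, 5, 4, -6, 2); South Co. gets 1.
- Z → North Co. plays Loc3 (best of -2, -6, 5, -9, 0); South Co. gets -6.
South Co.'s induced payoffs are 9, 8, 1, -6, so South Co. commits to W. Subgame-perfect outcome: (Loc2, W) with payoffs (8, 9).
For the simultaneous game, intersect best replies.
North Co.'s best replies: W→Loc2; X→Loc2; Y→Loc2; Z→Loc3.
South Co.'s best replies: Loc1→Y; Loc2→W; Loc3→W; Loc4→W; Loc5→W.
The unique mutual best reply is (Loc2, W), giving (8, 9).
Sequential outcome (Loc2, W) coincides with the Nash profile (Loc2, W).

yes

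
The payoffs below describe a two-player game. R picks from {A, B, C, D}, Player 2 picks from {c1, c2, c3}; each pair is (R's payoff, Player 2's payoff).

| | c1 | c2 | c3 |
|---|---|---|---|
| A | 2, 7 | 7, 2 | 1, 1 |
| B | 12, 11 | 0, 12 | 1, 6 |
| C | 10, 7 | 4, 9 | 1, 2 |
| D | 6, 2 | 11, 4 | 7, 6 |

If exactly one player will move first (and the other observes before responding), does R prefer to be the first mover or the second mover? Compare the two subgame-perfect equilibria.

second

If R leads: Player 2's best replies are A→c1, B→c2, C→c2, D→c3; R's induced payoffs 2, 0, 4, 7; outcome (D, c3), payoffs (7, 6).
If Player 2 leads: R's best replies are c1→B, c2→D, c3→D; Player 2's induced payoffs 11, 4, 6; outcome (B, c1), payoffs (12, 11).
R gets 7 moving first and 12 moving second, so R prefers to move second.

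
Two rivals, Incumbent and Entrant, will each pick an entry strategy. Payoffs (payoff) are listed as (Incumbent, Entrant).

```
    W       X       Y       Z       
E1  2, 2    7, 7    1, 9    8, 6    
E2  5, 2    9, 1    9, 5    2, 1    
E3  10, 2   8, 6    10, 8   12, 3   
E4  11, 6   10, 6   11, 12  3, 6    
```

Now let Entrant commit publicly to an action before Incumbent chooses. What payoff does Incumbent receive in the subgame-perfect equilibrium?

11

Work backward from Incumbent's decision.
- W → Incumbent plays E4 (best of 2, 5, 10, 11); Entrant gets 6.
- X → Incumbent plays E4 (best of 7, 9, 8, 10); Entrant gets 6.
- Y → Incumbent plays E4 (best of 1, 9, 10, 11); Entrant gets 12.
- Z → Incumbent plays E3 (best of 8, 2, 12, 3); Entrant gets 3.
Among 6, 6, 12, 3, the best is 12 at Y. Subgame-perfect outcome: (E4, Y) with payoffs (11, 12).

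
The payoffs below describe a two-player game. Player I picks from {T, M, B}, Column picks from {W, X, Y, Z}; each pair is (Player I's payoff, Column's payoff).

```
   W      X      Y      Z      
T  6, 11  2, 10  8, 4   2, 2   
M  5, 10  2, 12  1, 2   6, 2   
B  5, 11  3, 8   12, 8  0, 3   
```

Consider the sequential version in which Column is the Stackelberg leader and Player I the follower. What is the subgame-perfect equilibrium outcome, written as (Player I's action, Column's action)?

Player I best-responds to each possible Column move:
- W → Player I plays T (best of 6, 5, 5); Column gets 11.
- X → Player I plays B (best of 2, 2, 3); Column gets 8.
- Y → Player I plays B (best of 8, 1, 12); Column gets 8.
- Z → Player I plays M (best of 2, 6, 0); Column gets 2.
Maximizing over 11, 8, 8, 2, Column chooses W. Subgame-perfect outcome: (T, W) with payoffs (6, 11).

(T, W)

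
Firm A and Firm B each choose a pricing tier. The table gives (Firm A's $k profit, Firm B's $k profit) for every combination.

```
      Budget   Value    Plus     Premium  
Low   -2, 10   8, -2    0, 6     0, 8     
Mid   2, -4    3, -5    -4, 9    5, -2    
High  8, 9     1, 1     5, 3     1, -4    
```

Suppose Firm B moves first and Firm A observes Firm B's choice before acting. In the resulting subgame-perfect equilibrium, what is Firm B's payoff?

9

Work backward from Firm A's decision.
- Budget → Firm A plays High (best of -2, 2, 8); Firm B gets 9.
- Value → Firm A plays Low (best of 8, 3, 1); Firm B gets -2.
- Plus → Firm A plays High (best of 0, -4, 5); Firm B gets 3.
- Premium → Firm A plays Mid (best of 0, 5, 1); Firm B gets -2.
Firm B's induced payoffs are 9, -2, 3, -2, so Firm B commits to Budget. Subgame-perfect outcome: (High, Budget) with payoffs (8, 9).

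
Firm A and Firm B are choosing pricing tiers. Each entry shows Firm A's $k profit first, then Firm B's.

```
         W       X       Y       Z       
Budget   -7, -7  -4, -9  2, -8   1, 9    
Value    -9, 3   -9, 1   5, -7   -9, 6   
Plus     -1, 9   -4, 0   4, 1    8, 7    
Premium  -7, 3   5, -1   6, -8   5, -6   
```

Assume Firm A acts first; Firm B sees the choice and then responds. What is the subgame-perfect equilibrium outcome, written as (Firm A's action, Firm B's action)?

Work backward from Firm B's decision.
- Budget → Firm B plays Z (best of -7, -9, -8, 9); Firm A gets 1.
- Value → Firm B plays Z (best of 3, 1, -7, 6); Firm A gets -9.
- Plus → Firm B plays W (best of 9, 0, 1, 7); Firm A gets -1.
- Premium → Firm B plays W (best of 3, -1, -8, -6); Firm A gets -7.
Maximizing over 1, -9, -1, -7, Firm A chooses Budget. Subgame-perfect outcome: (Budget, Z) with payoffs (1, 9).

(Budget, Z)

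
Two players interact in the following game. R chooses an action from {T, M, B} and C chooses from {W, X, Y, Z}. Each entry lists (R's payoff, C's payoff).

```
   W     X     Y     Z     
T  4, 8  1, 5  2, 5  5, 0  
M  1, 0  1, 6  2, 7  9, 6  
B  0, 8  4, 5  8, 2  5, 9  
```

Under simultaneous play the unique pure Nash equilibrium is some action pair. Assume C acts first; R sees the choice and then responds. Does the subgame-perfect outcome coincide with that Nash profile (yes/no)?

yes

Work backward from R's decision.
- W → R plays T (best of 4, 1, 0); C gets 8.
- X → R plays B (best of 1, 1, 4); C gets 5.
- Y → R plays B (best of 2, 2, 8); C gets 2.
- Z → R plays M (best of 5, 9, 5); C gets 6.
C's induced payoffs are 8, 5, 2, 6, so C commits to W. Subgame-perfect outcome: (T, W) with payoffs (4, 8).
For the simultaneous game, intersect best replies.
R's best replies: W→T; X→B; Y→B; Z→M.
C's best replies: T→W; M→Y; B→Z.
The unique mutual best reply is (T, W), giving (4, 8).
Sequential outcome (T, W) coincides with the Nash profile (T, W).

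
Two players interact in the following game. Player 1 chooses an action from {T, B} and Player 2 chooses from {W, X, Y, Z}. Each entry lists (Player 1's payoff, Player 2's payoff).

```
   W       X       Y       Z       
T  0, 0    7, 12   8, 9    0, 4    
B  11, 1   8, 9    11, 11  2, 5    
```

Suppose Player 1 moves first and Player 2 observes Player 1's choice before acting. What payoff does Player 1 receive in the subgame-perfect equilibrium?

11

Player 2 best-responds to each possible Player 1 move:
- T → Player 2 plays X (best of 0, 12, 9, 4); Player 1 gets 7.
- B → Player 2 plays Y (best of 1, 9, 11, 5); Player 1 gets 11.
Maximizing over 7, 11, Player 1 chooses B. Subgame-perfect outcome: (B, Y) with payoffs (11, 11).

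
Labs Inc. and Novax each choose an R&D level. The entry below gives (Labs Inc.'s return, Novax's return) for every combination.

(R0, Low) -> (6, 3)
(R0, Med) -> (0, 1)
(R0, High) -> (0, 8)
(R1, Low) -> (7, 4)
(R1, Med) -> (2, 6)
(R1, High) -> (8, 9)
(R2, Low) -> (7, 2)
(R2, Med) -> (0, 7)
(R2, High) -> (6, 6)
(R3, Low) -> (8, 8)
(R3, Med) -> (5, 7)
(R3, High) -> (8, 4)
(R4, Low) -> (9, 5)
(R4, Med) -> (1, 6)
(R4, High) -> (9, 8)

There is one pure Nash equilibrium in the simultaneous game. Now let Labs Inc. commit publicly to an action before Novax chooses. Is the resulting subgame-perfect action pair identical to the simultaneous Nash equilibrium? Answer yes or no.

yes

Novax best-responds to each possible Labs Inc. move:
- R0: Novax compares 3, 1, 8 and picks High; Labs Inc. would get 0.
- R1: Novax compares 4, 6, 9 and picks High; Labs Inc. would get 8.
- R2: Novax compares 2, 7, 6 and picks Med; Labs Inc. would get 0.
- R3: Novax compares 8, 7, 4 and picks Low; Labs Inc. would get 8.
- R4: Novax compares 5, 6, 8 and picks High; Labs Inc. would get 9.
Among 0, 8, 0, 8, 9, the best is 9 at R4. Subgame-perfect outcome: (R4, High) with payoffs (9, 8).
For the simultaneous game, intersect best replies.
Labs Inc.'s best replies: Low→R4; Med→R3; High→R4.
Novax's best replies: R0→High; R1→High; R2→Med; R3→Low; R4→High.
The unique mutual best reply is (R4, High), giving (9, 8).
Sequential outcome (R4, High) coincides with the Nash profile (R4, High).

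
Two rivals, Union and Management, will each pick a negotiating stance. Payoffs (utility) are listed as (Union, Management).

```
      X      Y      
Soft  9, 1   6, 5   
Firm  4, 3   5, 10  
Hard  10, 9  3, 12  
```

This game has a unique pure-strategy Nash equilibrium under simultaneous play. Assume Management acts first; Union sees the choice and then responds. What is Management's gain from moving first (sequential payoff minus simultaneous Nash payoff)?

Work backward from Union's decision.
- X → Union plays Hard (best of 9, 4, 10); Management gets 9.
- Y → Union plays Soft (best of 6, 5, 3); Management gets 5.
Management's induced payoffs are 9, 5, so Management commits to X. Subgame-perfect outcome: (Hard, X) with payoffs (10, 9).
Under simultaneous play:
Union's best replies: X→Hard; Y→Soft.
Management's best replies: Soft→Y; Firm→Y; Hard→Y.
Only (Soft, Y) has each player best-responding; Nash payoffs (6, 5).
Management's commitment gain: 9 − 5 = 4.

4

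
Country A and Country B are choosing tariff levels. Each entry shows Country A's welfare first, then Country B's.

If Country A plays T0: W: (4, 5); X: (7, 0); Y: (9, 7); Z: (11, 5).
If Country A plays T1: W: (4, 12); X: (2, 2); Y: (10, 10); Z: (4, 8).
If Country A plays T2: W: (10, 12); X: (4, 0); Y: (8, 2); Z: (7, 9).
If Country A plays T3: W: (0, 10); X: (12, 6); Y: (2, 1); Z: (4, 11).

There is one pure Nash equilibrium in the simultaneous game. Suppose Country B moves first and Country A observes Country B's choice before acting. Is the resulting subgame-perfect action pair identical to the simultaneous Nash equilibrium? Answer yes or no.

yes

Backward induction with Country B moving first.
- W: BR = T2, leader payoff 12.
- X: BR = T3, leader payoff 6.
- Y: BR = T1, leader payoff 10.
- Z: BR = T0, leader payoff 5.
Maximizing over 12, 6, 10, 5, Country B chooses W. Subgame-perfect outcome: (T2, W) with payoffs (10, 12).
Now find the simultaneous Nash equilibrium.
Country A's best replies: W→T2; X→T3; Y→T1; Z→T0.
Country B's best replies: T0→Y; T1→W; T2→W; T3→Z.
The unique mutual best reply is (T2, W), giving (10, 12).
Sequential outcome (T2, W) coincides with the Nash profile (T2, W).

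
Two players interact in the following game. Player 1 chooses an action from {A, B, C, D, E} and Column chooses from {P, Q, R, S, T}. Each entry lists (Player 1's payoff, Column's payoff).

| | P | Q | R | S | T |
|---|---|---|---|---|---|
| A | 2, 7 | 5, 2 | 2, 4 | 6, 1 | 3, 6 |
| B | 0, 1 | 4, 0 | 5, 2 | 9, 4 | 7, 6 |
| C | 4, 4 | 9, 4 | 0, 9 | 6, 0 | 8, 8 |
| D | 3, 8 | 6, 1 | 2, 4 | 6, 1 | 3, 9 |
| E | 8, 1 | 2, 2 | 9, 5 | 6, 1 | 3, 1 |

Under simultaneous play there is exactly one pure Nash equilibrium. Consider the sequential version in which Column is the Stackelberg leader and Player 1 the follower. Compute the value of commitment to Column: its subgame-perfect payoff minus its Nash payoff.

3

Work backward from Player 1's decision.
- P: BR = E, leader payoff 1.
- Q: BR = C, leader payoff 4.
- R: BR = E, leader payoff 5.
- S: BR = B, leader payoff 4.
- T: BR = C, leader payoff 8.
Among 1, 4, 5, 4, 8, the best is 8 at T. Subgame-perfect outcome: (C, T) with payoffs (8, 8).
Under simultaneous play:
Player 1's best replies: P→E; Q→C; R→E; S→B; T→C.
Column's best replies: A→P; B→T; C→R; D→T; E→R.
Only (E, R) has each player best-responding; Nash payoffs (9, 5).
Column's commitment gain: 8 − 5 = 3.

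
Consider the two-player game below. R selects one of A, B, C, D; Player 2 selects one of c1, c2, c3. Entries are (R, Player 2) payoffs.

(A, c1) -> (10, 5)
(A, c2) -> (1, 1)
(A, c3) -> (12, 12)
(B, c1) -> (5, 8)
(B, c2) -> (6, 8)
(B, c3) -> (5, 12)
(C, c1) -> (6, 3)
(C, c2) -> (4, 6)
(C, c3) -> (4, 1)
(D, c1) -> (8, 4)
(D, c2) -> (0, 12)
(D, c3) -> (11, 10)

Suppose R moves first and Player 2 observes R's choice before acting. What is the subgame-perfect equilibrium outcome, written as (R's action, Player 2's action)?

Work backward from Player 2's decision.
- A → Player 2 plays c3 (best of 5, 1, 12); R gets 12.
- B → Player 2 plays c3 (best of 8, 8, 12); R gets 5.
- C → Player 2 plays c2 (best of 3, 6, 1); R gets 4.
- D → Player 2 plays c2 (best of 4, 12, 10); R gets 0.
R's induced payoffs are 12, 5, 4, 0, so R commits to A. Subgame-perfect outcome: (A, c3) with payoffs (12, 12).

(A, c3)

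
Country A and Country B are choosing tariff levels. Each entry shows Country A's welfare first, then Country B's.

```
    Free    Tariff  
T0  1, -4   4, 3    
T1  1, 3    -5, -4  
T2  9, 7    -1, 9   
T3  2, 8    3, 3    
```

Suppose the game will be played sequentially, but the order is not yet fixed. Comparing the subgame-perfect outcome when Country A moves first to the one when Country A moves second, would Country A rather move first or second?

second

If Country A leads: Country B's best replies are T0→Tariff, T1→Free, T2→Tariff, T3→Free; Country A's induced payoffs 4, 1, -1, 2; outcome (T0, Tariff), payoffs (4, 3).
If Country B leads: Country A's best replies are Free→T2, Tariff→T0; Country B's induced payoffs 7, 3; outcome (T2, Free), payoffs (9, 7).
Country A gets 4 moving first and 9 moving second, so Country A prefers to move second.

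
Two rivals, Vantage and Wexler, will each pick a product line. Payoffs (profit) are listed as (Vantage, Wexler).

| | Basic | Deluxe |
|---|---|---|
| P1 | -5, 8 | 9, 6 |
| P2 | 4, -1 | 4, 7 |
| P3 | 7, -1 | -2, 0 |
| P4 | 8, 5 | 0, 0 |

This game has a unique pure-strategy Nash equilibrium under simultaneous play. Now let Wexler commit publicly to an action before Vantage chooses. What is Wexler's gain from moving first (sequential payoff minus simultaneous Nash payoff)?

Work backward from Vantage's decision.
- Basic: Vantage compares -5, 4, 7, 8 and picks P4; Wexler would get 5.
- Deluxe: Vantage compares 9, 4, -2, 0 and picks P1; Wexler would get 6.
Wexler's induced payoffs are 5, 6, so Wexler commits to Deluxe. Subgame-perfect outcome: (P1, Deluxe) with payoffs (9, 6).
Now find the simultaneous Nash equilibrium.
Vantage's best replies: Basic→P4; Deluxe→P1.
Wexler's best replies: P1→Basic; P2→Deluxe; P3→Deluxe; P4→Basic.
Only (P4, Basic) has each player best-responding; Nash payoffs (8, 5).
Wexler's commitment gain: 6 − 5 = 1.

1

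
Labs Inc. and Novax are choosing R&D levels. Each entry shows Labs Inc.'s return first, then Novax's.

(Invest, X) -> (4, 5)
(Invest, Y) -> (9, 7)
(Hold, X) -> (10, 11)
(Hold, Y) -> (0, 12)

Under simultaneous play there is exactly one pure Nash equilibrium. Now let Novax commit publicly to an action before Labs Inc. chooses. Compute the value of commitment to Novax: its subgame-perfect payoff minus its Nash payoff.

Backward induction with Novax moving first.
- X: BR = Hold, leader payoff 11.
- Y: BR = Invest, leader payoff 7.
Among 11, 7, the best is 11 at X. Subgame-perfect outcome: (Hold, X) with payoffs (10, 11).
Under simultaneous play:
Labs Inc.'s best replies: X→Hold; Y→Invest.
Novax's best replies: Invest→Y; Hold→Y.
The unique mutual best reply is (Invest, Y), giving (9, 7).
Novax's commitment gain: 11 − 7 = 4.

4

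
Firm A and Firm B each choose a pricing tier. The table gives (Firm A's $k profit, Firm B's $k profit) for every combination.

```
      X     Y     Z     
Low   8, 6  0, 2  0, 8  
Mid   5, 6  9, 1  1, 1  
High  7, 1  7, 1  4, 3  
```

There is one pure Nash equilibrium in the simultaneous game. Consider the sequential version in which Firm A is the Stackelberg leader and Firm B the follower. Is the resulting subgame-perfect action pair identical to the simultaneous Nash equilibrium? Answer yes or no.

Backward induction with Firm A moving first.
- Low: BR = Z, leader payoff 0.
- Mid: BR = X, leader payoff 5.
- High: BR = Z, leader payoff 4.
Firm A's induced payoffs are 0, 5, 4, so Firm A commits to Mid. Subgame-perfect outcome: (Mid, X) with payoffs (5, 6).
For the simultaneous game, intersect best replies.
Firm A's best replies: X→Low; Y→Mid; Z→High.
Firm B's best replies: Low→Z; Mid→X; High→Z.
Only (High, Z) has each player best-responding; Nash payoffs (4, 3).
Sequential outcome (Mid, X) differs from the Nash profile (High, Z).

no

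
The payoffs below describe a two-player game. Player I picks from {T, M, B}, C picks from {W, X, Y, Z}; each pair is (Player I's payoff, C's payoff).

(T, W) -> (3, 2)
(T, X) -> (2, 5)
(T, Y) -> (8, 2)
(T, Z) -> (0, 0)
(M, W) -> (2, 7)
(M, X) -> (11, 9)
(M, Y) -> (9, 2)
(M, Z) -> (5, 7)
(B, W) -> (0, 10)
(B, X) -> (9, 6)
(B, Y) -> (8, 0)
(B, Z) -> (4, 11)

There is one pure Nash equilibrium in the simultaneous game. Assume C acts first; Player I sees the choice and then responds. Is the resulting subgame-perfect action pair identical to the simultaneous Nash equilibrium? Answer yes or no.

yes

Player I best-responds to each possible C move:
- W → Player I plays T (best of 3, 2, 0); C gets 2.
- X → Player I plays M (best of 2, 11, 9); C gets 9.
- Y → Player I plays M (best of 8, 9, 8); C gets 2.
- Z → Player I plays M (best of 0, 5, 4); C gets 7.
Among 2, 9, 2, 7, the best is 9 at X. Subgame-perfect outcome: (M, X) with payoffs (11, 9).
Under simultaneous play:
Player I's best replies: W→T; X→M; Y→M; Z→M.
C's best replies: T→X; M→X; B→Z.
Only (M, X) has each player best-responding; Nash payoffs (11, 9).
Sequential outcome (M, X) coincides with the Nash profile (M, X).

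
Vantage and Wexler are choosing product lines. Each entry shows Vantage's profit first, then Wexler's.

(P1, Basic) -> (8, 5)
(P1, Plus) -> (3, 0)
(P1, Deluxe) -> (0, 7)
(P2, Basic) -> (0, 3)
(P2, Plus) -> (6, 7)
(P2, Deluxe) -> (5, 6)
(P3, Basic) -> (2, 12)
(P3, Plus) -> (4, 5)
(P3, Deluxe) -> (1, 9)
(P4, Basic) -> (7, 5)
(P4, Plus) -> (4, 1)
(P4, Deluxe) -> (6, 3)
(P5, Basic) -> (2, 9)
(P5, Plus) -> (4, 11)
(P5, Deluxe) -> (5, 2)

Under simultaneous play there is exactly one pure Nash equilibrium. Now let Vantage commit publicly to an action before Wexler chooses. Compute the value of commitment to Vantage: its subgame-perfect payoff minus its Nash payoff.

Solve by backward induction (Vantage leads).
- P1: Wexler compares 5, 0, 7 and picks Deluxe; Vantage would get 0.
- P2: Wexler compares 3, 7, 6 and picks Plus; Vantage would get 6.
- P3: Wexler compares 12, 5, 9 and picks Basic; Vantage would get 2.
- P4: Wexler compares 5, 1, 3 and picks Basic; Vantage would get 7.
- P5: Wexler compares 9, 11, 2 and picks Plus; Vantage would get 4.
Among 0, 6, 2, 7, 4, the best is 7 at P4. Subgame-perfect outcome: (P4, Basic) with payoffs (7, 5).
Under simultaneous play:
Vantage's best replies: Basic→P1; Plus→P2; Deluxe→P4.
Wexler's best replies: P1→Deluxe; P2→Plus; P3→Basic; P4→Basic; P5→Plus.
Only (P2, Plus) has each player best-responding; Nash payoffs (6, 7).
Vantage's commitment gain: 7 − 6 = 1.

1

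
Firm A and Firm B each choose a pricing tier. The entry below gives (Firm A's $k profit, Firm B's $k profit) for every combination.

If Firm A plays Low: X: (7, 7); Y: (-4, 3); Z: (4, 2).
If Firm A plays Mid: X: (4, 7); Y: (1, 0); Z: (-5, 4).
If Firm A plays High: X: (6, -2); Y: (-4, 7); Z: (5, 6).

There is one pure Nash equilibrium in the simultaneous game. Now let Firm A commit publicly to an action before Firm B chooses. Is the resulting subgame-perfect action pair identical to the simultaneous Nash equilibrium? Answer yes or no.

Work backward from Firm B's decision.
- Low → Firm B plays X (best of 7, 3, 2); Firm A gets 7.
- Mid → Firm B plays X (best of 7, 0, 4); Firm A gets 4.
- High → Firm B plays Y (best of -2, 7, 6); Firm A gets -4.
Firm A's induced payoffs are 7, 4, -4, so Firm A commits to Low. Subgame-perfect outcome: (Low, X) with payoffs (7, 7).
For the simultaneous game, intersect best replies.
Firm A's best replies: X→Low; Y→Mid; Z→High.
Firm B's best replies: Low→X; Mid→X; High→Y.
The unique mutual best reply is (Low, X), giving (7, 7).
Sequential outcome (Low, X) coincides with the Nash profile (Low, X).

yes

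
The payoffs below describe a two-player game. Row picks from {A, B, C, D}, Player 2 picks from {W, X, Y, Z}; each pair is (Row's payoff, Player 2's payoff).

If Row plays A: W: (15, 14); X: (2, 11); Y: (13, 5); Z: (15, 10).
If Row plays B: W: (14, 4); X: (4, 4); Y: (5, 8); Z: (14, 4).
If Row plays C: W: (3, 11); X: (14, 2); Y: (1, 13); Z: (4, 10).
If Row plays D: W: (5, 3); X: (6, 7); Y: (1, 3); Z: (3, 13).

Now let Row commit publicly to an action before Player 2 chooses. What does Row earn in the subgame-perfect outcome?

15

Backward induction with Row moving first.
- A: Player 2 compares 14, 11, 5, 10 and picks W; Row would get 15.
- B: Player 2 compares 4, 4, 8, 4 and picks Y; Row would get 5.
- C: Player 2 compares 11, 2, 13, 10 and picks Y; Row would get 1.
- D: Player 2 compares 3, 7, 3, 13 and picks Z; Row would get 3.
Maximizing over 15, 5, 1, 3, Row chooses A. Subgame-perfect outcome: (A, W) with payoffs (15, 14).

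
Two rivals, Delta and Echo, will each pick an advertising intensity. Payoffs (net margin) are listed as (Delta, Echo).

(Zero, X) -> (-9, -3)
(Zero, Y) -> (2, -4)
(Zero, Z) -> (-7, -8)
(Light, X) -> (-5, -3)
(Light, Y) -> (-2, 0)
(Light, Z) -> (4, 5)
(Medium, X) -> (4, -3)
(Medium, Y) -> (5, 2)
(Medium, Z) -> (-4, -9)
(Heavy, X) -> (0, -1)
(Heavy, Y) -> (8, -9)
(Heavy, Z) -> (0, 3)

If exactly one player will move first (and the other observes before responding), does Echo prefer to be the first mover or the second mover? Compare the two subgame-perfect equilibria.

first

If Delta leads: Echo's best replies are Zero→X, Light→Z, Medium→Y, Heavy→Z; Delta's induced payoffs -9, 4, 5, 0; outcome (Medium, Y), payoffs (5, 2).
If Echo leads: Delta's best replies are X→Medium, Y→Heavy, Z→Light; Echo's induced payoffs -3, -9, 5; outcome (Light, Z), payoffs (4, 5).
Echo gets 5 moving first and 2 moving second, so Echo prefers to move first.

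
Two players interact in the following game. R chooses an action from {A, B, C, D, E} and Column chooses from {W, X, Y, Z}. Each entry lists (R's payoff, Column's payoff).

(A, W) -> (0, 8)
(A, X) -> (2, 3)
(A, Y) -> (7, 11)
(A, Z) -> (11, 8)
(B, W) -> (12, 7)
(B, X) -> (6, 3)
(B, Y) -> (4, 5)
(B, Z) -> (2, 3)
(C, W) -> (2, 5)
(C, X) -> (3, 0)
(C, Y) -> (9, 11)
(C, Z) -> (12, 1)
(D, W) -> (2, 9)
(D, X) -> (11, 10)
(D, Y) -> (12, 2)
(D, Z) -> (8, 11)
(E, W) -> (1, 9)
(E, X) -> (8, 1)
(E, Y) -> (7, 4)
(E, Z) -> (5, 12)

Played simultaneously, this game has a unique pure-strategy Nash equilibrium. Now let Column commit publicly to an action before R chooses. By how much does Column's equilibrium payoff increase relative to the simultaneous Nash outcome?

3

Backward induction with Column moving first.
- W: BR = B, leader payoff 7.
- X: BR = D, leader payoff 10.
- Y: BR = D, leader payoff 2.
- Z: BR = C, leader payoff 1.
Column's induced payoffs are 7, 10, 2, 1, so Column commits to X. Subgame-perfect outcome: (D, X) with payoffs (11, 10).
Now find the simultaneous Nash equilibrium.
R's best replies: W→B; X→D; Y→D; Z→C.
Column's best replies: A→Y; B→W; C→Y; D→Z; E→Z.
The unique mutual best reply is (B, W), giving (12, 7).
Column's commitment gain: 10 − 7 = 3.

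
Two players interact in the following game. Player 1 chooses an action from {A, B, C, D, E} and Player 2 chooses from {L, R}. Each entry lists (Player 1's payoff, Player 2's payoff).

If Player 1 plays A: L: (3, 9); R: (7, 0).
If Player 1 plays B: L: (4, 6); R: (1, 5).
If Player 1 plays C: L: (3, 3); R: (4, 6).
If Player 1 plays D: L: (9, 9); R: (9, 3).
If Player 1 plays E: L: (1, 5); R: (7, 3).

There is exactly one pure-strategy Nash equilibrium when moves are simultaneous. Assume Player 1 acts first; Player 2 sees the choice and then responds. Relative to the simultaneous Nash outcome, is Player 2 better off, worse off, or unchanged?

Backward induction with Player 1 moving first.
- A → Player 2 plays L (best of 9, 0); Player 1 gets 3.
- B → Player 2 plays L (best of 6, 5); Player 1 gets 4.
- C → Player 2 plays R (best of 3, 6); Player 1 gets 4.
- D → Player 2 plays L (best of 9, 3); Player 1 gets 9.
- E → Player 2 plays L (best of 5, 3); Player 1 gets 1.
Player 1's induced payoffs are 3, 4, 4, 9, 1, so Player 1 commits to D. Subgame-perfect outcome: (D, L) with payoffs (9, 9).
Under simultaneous play:
Player 1's best replies: L→D; R→D.
Player 2's best replies: A→L; B→L; C→R; D→L; E→L.
Only (D, L) has each player best-responding; Nash payoffs (9, 9).
Player 2 earns 9 sequentially versus 9 at the Nash outcome: unchanged.

unchanged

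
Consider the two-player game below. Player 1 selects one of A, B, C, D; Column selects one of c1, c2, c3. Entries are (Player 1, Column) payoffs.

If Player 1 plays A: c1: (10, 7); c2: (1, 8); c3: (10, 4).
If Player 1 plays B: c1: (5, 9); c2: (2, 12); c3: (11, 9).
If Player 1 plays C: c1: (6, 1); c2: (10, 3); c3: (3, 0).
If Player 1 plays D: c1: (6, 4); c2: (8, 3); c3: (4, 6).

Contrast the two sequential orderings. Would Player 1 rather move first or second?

second

If Player 1 leads: Column's best replies are A→c2, B→c2, C→c2, D→c3; Player 1's induced payoffs 1, 2, 10, 4; outcome (C, c2), payoffs (10, 3).
If Column leads: Player 1's best replies are c1→A, c2→C, c3→B; Column's induced payoffs 7, 3, 9; outcome (B, c3), payoffs (11, 9).
Player 1 gets 10 moving first and 11 moving second, so Player 1 prefers to move second.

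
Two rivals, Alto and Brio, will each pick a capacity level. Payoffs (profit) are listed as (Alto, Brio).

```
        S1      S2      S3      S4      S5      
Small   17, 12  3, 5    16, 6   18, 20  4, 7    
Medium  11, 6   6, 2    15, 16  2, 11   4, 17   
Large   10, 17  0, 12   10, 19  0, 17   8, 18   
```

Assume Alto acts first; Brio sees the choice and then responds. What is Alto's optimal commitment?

Work backward from Brio's decision.
- Small → Brio plays S4 (best of 12, 5, 6, 20, 7); Alto gets 18.
- Medium → Brio plays S5 (best of 6, 2, 16, 11, 17); Alto gets 4.
- Large → Brio plays S3 (best of 17, 12, 19, 17, 18); Alto gets 10.
Among 18, 4, 10, the best is 18 at Small. Subgame-perfect outcome: (Small, S4) with payoffs (18, 20).

Small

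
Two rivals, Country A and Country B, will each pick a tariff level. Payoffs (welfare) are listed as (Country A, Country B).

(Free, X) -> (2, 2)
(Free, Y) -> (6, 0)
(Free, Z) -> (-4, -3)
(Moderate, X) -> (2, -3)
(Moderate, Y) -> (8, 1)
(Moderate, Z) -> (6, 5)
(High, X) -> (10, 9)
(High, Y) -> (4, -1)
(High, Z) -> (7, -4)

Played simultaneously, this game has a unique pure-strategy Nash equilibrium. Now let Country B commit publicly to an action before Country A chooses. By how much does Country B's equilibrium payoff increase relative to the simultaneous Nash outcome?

Solve by backward induction (Country B leads).
- X → Country A plays High (best of 2, 2, 10); Country B gets 9.
- Y → Country A plays Moderate (best of 6, 8, 4); Country B gets 1.
- Z → Country A plays High (best of -4, 6, 7); Country B gets -4.
Country B's induced payoffs are 9, 1, -4, so Country B commits to X. Subgame-perfect outcome: (High, X) with payoffs (10, 9).
Under simultaneous play:
Country A's best replies: X→High; Y→Moderate; Z→High.
Country B's best replies: Free→X; Moderate→Z; High→X.
The unique mutual best reply is (High, X), giving (10, 9).
Country B's commitment gain: 9 − 9 = 0.

0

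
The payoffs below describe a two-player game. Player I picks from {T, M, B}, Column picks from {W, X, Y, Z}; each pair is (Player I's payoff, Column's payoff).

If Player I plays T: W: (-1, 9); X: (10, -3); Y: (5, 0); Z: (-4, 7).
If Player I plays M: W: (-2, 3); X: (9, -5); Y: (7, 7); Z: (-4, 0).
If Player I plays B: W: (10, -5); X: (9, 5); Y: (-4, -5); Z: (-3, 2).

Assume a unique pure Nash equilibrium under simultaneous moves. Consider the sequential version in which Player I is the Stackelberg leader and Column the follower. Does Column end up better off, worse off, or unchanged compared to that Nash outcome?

Work backward from Column's decision.
- T: BR = W, leader payoff -1.
- M: BR = Y, leader payoff 7.
- B: BR = X, leader payoff 9.
Maximizing over -1, 7, 9, Player I chooses B. Subgame-perfect outcome: (B, X) with payoffs (9, 5).
Under simultaneous play:
Player I's best replies: W→B; X→T; Y→M; Z→B.
Column's best replies: T→W; M→Y; B→X.
The unique mutual best reply is (M, Y), giving (7, 7).
Column earns 5 sequentially versus 7 at the Nash outcome: worse off.

worse off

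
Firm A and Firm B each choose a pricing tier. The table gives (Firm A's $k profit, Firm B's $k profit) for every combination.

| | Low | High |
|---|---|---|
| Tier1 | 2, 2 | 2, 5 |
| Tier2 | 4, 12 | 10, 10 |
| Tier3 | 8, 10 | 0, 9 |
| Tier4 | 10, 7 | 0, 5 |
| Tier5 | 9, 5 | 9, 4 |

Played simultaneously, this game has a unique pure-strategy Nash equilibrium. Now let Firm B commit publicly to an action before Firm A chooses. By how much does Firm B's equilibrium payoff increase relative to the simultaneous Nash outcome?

3

Solve by backward induction (Firm B leads).
- Low: Firm A compares 2, 4, 8, 10, 9 and picks Tier4; Firm B would get 7.
- High: Firm A compares 2, 10, 0, 0, 9 and picks Tier2; Firm B would get 10.
Firm B's induced payoffs are 7, 10, so Firm B commits to High. Subgame-perfect outcome: (Tier2, High) with payoffs (10, 10).
For the simultaneous game, intersect best replies.
Firm A's best replies: Low→Tier4; High→Tier2.
Firm B's best replies: Tier1→High; Tier2→Low; Tier3→Low; Tier4→Low; Tier5→Low.
Only (Tier4, Low) has each player best-responding; Nash payoffs (10, 7).
Firm B's commitment gain: 10 − 7 = 3.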